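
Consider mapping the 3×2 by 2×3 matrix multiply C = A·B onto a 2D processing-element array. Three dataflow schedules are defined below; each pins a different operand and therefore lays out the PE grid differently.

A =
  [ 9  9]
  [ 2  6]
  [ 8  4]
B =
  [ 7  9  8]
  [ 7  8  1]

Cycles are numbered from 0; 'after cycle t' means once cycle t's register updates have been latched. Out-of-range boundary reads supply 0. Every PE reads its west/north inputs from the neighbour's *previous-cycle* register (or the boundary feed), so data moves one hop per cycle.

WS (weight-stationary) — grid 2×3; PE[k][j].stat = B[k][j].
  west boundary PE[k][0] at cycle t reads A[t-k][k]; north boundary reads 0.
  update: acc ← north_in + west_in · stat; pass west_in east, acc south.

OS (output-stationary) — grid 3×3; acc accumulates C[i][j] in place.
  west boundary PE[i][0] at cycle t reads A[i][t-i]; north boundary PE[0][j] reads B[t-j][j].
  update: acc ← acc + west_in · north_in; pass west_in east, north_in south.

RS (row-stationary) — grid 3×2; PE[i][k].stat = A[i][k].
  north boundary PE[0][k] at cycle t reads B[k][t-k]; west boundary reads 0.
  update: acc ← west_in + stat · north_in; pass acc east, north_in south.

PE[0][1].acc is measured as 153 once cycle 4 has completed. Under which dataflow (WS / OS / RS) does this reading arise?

dataflow = OS

WS [2×3] PE[0][1] across cycles:
  [0] (0,1) acc=0 (h:0 v:0)
  [1] (0,1) acc=81 (h:9 v:81)
  [2] (0,1) acc=18 (h:2 v:18)
  [3] (0,1) acc=72 (h:8 v:72)
  [4] (0,1) acc=0 (h:0 v:0)
OS [3×3] PE[0][1] across cycles:
  [0] (0,1) acc=0 (h:0 v:0)
  [1] (0,1) acc=81 (h:9 v:9)
  [2] (0,1) acc=153 (h:9 v:8)
  [3] (0,1) acc=153 (h:0 v:0)
  [4] (0,1) acc=153 (h:0 v:0)
RS [3×2] PE[0][1] across cycles:
  [0] (0,1) acc=0 (h:0 v:0)
  [1] (0,1) acc=126 (h:126 v:7)
  [2] (0,1) acc=153 (h:153 v:8)
  [3] (0,1) acc=81 (h:81 v:1)
  [4] (0,1) acc=0 (h:0 v:0)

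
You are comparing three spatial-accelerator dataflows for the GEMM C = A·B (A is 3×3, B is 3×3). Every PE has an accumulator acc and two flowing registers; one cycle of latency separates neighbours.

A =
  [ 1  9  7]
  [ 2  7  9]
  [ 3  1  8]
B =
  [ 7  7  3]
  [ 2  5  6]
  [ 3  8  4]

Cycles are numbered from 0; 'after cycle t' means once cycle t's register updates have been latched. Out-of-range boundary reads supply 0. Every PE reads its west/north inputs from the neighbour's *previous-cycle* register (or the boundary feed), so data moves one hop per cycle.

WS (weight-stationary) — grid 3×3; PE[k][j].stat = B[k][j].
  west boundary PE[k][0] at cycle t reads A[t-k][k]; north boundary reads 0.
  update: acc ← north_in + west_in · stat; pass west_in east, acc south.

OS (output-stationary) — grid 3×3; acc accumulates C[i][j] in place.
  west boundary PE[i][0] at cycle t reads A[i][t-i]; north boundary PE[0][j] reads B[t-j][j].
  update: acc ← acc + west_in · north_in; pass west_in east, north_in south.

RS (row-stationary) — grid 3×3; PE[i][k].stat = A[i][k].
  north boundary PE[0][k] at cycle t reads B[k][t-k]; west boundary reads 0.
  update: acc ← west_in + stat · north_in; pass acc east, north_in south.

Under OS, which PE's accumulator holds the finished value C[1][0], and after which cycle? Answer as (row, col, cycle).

OS: C[1][0] accumulates in PE[1][0]:
  step 0 · PE1,0: acc=0; fwd→0 fwd↓0
  step 1 · PE1,0: acc=14; fwd→2 fwd↓7
  step 2 · PE1,0: acc=28; fwd→7 fwd↓2
  step 3 · PE1,0: acc=55; fwd→9 fwd↓3

(row, col, cycle) = (1, 0, 3)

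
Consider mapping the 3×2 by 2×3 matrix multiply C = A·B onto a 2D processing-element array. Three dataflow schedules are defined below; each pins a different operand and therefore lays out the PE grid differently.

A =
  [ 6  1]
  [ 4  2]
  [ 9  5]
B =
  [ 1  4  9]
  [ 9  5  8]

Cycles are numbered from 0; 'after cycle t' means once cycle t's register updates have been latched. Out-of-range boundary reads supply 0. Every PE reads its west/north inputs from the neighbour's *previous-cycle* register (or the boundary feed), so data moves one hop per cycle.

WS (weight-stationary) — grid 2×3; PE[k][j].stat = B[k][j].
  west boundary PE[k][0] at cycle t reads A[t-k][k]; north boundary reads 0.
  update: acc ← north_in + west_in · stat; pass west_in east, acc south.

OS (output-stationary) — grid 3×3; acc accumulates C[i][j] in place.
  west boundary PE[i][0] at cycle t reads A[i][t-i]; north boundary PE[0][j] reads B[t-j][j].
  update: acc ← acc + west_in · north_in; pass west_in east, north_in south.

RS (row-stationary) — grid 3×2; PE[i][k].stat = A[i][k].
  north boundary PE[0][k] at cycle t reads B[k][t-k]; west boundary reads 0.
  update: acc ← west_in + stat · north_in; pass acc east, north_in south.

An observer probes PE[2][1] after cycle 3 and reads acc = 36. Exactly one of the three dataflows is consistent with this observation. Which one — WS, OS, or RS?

WS (2×3): PE[2][1] does not exist.
OS [3×3] PE[2][1] across cycles:
  t=0 PE[2][1]: acc=0 h=0 v=0
  t=1 PE[2][1]: acc=0 h=0 v=0
  t=2 PE[2][1]: acc=0 h=0 v=0
  t=3 PE[2][1]: acc=36 h=9 v=4
RS [3×2] PE[2][1] across cycles:
  t=0 PE[2][1]: acc=0 h=0 v=0
  t=1 PE[2][1]: acc=0 h=0 v=0
  t=2 PE[2][1]: acc=0 h=0 v=0
  t=3 PE[2][1]: acc=54 h=54 v=9

dataflow = OS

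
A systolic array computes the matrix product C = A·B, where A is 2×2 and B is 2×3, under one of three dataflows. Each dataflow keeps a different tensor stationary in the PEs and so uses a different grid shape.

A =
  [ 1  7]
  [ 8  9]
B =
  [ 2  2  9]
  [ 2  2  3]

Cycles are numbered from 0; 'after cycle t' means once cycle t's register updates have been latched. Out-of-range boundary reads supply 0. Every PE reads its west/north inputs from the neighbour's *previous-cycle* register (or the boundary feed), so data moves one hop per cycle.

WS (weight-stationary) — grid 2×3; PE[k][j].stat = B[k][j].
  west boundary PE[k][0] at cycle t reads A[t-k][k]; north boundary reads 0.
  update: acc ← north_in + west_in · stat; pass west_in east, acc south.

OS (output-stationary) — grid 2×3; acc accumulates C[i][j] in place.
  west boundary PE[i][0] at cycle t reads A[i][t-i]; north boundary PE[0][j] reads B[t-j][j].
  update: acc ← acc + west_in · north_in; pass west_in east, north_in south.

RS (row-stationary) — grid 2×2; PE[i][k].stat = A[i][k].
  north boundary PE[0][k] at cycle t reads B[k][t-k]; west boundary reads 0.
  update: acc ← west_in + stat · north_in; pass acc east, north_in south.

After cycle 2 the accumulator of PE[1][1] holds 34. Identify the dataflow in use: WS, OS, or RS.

dataflow = RS

Under WS (2×3), PE[1][1]:
  c0 r1c1: 0 / 0 / 0
  c1 r1c1: 0 / 0 / 0
  c2 r1c1: 16 / 7 / 16
Under OS (2×3), PE[1][1]:
  c0 r1c1: 0 / 0 / 0
  c1 r1c1: 0 / 0 / 0
  c2 r1c1: 16 / 8 / 2
Under RS (2×2), PE[1][1]:
  c0 r1c1: 0 / 0 / 0
  c1 r1c1: 0 / 0 / 0
  c2 r1c1: 34 / 34 / 2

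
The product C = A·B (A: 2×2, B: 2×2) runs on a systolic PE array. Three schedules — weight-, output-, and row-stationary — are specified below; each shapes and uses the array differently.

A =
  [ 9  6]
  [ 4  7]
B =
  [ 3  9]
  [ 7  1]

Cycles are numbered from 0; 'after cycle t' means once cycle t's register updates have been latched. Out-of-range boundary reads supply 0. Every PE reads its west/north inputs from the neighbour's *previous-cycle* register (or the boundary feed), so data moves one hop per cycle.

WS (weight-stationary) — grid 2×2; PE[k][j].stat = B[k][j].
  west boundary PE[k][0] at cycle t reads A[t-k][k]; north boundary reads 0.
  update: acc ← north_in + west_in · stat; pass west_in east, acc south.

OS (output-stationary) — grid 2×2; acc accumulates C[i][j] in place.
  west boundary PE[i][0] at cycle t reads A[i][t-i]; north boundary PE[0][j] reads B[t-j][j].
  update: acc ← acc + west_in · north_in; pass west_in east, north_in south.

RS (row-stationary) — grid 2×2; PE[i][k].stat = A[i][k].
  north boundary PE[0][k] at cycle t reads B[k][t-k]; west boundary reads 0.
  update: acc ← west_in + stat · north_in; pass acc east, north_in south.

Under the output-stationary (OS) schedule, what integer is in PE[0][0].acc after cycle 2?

OS 2×2: PE[0][0] cycle-by-cycle (with neighbour feeds):
  cycle 0: PE[0][0] → acc 27, east 9, south 3
  cycle 1: PE[0][0] → acc 69, east 6, south 7
  cycle 2: PE[0][0] → acc 69, east 0, south 0

PE[0][0].acc = 69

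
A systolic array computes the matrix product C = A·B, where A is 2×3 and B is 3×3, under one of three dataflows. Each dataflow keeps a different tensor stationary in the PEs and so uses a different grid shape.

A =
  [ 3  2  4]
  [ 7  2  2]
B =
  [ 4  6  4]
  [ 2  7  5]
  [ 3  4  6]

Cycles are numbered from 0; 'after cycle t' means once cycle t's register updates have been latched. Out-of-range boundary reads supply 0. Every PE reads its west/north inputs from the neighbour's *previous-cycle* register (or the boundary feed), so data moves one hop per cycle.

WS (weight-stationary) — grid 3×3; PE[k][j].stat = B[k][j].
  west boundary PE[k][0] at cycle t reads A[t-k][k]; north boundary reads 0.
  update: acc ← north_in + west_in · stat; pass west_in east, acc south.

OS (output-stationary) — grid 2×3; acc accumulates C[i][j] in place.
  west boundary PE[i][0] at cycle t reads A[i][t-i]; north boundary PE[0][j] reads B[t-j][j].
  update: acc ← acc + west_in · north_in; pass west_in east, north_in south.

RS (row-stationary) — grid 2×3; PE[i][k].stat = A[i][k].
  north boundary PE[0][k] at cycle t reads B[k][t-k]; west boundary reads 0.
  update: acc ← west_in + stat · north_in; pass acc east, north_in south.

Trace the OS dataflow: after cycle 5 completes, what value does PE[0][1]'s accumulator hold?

OS 2×3: PE[0][1] cycle-by-cycle (with neighbour feeds):
  step 0 · PE0,0: acc=12; fwd→3 fwd↓4
  step 0 · PE0,1: acc=0; fwd→0 fwd↓0
  step 1 · PE0,0: acc=16; fwd→2 fwd↓2
  step 1 · PE0,1: acc=18; fwd→3 fwd↓6
  step 2 · PE0,0: acc=28; fwd→4 fwd↓3
  step 2 · PE0,1: acc=32; fwd→2 fwd↓7
  step 3 · PE0,0: acc=28; fwd→0 fwd↓0
  step 3 · PE0,1: acc=48; fwd→4 fwd↓4
  step 4 · PE0,0: acc=28; fwd→0 fwd↓0
  step 4 · PE0,1: acc=48; fwd→0 fwd↓0
  step 5 · PE0,0: acc=28; fwd→0 fwd↓0
  step 5 · PE0,1: acc=48; fwd→0 fwd↓0

PE[0][1].acc = 48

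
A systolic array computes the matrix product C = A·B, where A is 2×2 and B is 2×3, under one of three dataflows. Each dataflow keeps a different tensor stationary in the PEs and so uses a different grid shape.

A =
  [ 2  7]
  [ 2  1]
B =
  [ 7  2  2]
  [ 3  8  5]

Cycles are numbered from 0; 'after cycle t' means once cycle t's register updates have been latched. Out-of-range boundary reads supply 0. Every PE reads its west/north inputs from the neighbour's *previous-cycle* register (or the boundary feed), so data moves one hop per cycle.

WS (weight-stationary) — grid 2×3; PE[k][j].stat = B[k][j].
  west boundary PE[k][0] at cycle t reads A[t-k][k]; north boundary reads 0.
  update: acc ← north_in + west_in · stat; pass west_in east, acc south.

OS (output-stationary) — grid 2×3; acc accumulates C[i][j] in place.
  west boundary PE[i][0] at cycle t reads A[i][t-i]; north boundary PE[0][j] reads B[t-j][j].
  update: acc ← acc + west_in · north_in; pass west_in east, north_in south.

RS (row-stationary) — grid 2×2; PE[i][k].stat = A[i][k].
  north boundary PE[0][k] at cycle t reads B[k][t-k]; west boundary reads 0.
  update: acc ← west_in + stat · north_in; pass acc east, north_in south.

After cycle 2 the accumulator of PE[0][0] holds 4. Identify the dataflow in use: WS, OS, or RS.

Under WS (2×3), PE[0][0]:
  c0 r0c0: 14 / 2 / 14
  c1 r0c0: 14 / 2 / 14
  c2 r0c0: 0 / 0 / 0
Under OS (2×3), PE[0][0]:
  c0 r0c0: 14 / 2 / 7
  c1 r0c0: 35 / 7 / 3
  c2 r0c0: 35 / 0 / 0
Under RS (2×2), PE[0][0]:
  c0 r0c0: 14 / 14 / 7
  c1 r0c0: 4 / 4 / 2
  c2 r0c0: 4 / 4 / 2

dataflow = RS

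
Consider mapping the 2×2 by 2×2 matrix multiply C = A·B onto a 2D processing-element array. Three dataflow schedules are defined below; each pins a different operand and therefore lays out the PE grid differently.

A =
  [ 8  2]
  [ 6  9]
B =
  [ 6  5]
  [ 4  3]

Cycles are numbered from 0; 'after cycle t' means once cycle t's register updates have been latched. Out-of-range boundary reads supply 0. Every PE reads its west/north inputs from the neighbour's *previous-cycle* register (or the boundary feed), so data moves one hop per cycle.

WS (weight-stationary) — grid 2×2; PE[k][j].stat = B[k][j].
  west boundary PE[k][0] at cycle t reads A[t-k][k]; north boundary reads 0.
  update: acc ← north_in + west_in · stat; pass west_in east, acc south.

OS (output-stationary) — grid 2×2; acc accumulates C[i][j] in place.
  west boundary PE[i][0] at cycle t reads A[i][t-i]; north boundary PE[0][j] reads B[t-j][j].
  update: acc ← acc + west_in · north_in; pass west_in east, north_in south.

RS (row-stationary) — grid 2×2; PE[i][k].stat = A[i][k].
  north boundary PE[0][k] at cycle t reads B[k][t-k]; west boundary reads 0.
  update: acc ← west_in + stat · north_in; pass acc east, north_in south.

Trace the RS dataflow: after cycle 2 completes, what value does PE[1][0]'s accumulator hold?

PE[1][0].acc = 30

RS 2×2: PE[1][0] cycle-by-cycle (with neighbour feeds):
  cycle 0: PE[0][0] → acc 48, east 48, south 6
  cycle 0: PE[1][0] → acc 0, east 0, south 0
  cycle 1: PE[0][0] → acc 40, east 40, south 5
  cycle 1: PE[1][0] → acc 36, east 36, south 6
  cycle 2: PE[0][0] → acc 0, east 0, south 0
  cycle 2: PE[1][0] → acc 30, east 30, south 5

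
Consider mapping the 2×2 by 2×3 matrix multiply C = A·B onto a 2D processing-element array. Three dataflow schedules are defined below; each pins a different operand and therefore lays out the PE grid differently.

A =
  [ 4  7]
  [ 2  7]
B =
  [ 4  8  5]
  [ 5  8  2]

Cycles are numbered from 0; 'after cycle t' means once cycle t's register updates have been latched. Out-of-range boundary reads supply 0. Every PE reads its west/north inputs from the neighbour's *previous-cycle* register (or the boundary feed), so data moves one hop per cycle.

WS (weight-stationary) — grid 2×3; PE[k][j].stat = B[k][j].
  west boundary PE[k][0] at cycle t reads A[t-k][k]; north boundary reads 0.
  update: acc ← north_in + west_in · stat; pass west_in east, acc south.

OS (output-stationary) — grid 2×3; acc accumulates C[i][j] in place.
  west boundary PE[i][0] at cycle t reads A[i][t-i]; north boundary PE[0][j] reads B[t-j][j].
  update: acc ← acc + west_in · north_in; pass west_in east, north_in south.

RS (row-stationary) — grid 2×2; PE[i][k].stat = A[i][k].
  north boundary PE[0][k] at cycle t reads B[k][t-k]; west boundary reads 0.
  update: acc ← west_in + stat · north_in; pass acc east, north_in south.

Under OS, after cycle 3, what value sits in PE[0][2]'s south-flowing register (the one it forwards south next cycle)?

OS (2×3). Following PE[0][2] plus its west/north inputs:
  0: (0,1).acc=0  regs=<0,0>
  0: (0,2).acc=0  regs=<0,0>
  1: (0,1).acc=32  regs=<4,8>
  1: (0,2).acc=0  regs=<0,0>
  2: (0,1).acc=88  regs=<7,8>
  2: (0,2).acc=20  regs=<4,5>
  3: (0,1).acc=88  regs=<0,0>
  3: (0,2).acc=34  regs=<7,2>

register = 2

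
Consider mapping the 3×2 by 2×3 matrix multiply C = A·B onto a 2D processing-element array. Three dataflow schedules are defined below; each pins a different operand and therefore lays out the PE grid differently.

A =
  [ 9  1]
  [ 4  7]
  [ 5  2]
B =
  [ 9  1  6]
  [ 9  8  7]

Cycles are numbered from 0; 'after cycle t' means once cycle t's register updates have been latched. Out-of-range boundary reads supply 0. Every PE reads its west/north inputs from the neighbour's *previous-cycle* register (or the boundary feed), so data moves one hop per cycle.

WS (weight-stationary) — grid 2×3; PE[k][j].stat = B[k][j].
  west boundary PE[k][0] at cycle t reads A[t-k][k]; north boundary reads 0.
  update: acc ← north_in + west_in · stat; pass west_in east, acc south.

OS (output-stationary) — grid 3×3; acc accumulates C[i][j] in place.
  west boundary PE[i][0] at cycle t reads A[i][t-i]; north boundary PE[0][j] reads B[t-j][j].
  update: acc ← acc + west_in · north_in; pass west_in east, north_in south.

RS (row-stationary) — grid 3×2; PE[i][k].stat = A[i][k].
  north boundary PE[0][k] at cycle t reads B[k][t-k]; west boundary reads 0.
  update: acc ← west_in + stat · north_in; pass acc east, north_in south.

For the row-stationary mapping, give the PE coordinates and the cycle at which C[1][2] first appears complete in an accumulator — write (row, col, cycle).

Under RS, C[1][2] lands at PE[1][1]:
  c0 r1c1: 0 / 0 / 0
  c1 r1c1: 0 / 0 / 0
  c2 r1c1: 99 / 99 / 9
  c3 r1c1: 60 / 60 / 8
  c4 r1c1: 73 / 73 / 7

(row, col, cycle) = (1, 1, 4)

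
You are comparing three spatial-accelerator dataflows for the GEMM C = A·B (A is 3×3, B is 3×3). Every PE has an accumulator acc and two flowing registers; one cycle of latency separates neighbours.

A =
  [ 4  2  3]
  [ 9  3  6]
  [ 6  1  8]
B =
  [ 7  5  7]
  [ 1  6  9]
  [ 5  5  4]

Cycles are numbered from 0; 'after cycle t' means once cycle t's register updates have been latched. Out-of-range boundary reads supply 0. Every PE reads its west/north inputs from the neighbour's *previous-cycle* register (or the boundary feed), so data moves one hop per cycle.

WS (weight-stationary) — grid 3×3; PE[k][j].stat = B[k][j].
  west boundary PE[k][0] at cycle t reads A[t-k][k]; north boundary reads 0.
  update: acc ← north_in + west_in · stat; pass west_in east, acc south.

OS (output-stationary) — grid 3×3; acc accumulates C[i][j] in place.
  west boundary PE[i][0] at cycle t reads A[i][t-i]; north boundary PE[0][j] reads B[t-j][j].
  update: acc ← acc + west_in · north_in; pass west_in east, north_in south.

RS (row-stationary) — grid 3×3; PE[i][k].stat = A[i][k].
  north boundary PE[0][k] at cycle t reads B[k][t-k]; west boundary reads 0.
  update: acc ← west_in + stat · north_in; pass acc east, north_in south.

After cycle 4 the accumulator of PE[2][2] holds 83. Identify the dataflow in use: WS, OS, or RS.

WS (3×3 grid), PE[2][2]:
  after 0 — PE[2][2] acc=0, pass-E 0, pass-S 0
  after 1 — PE[2][2] acc=0, pass-E 0, pass-S 0
  after 2 — PE[2][2] acc=0, pass-E 0, pass-S 0
  after 3 — PE[2][2] acc=0, pass-E 0, pass-S 0
  after 4 — PE[2][2] acc=58, pass-E 3, pass-S 58
OS (3×3 grid), PE[2][2]:
  after 0 — PE[2][2] acc=0, pass-E 0, pass-S 0
  after 1 — PE[2][2] acc=0, pass-E 0, pass-S 0
  after 2 — PE[2][2] acc=0, pass-E 0, pass-S 0
  after 3 — PE[2][2] acc=0, pass-E 0, pass-S 0
  after 4 — PE[2][2] acc=42, pass-E 6, pass-S 7
RS (3×3 grid), PE[2][2]:
  after 0 — PE[2][2] acc=0, pass-E 0, pass-S 0
  after 1 — PE[2][2] acc=0, pass-E 0, pass-S 0
  after 2 — PE[2][2] acc=0, pass-E 0, pass-S 0
  after 3 — PE[2][2] acc=0, pass-E 0, pass-S 0
  after 4 — PE[2][2] acc=83, pass-E 83, pass-S 5

dataflow = RS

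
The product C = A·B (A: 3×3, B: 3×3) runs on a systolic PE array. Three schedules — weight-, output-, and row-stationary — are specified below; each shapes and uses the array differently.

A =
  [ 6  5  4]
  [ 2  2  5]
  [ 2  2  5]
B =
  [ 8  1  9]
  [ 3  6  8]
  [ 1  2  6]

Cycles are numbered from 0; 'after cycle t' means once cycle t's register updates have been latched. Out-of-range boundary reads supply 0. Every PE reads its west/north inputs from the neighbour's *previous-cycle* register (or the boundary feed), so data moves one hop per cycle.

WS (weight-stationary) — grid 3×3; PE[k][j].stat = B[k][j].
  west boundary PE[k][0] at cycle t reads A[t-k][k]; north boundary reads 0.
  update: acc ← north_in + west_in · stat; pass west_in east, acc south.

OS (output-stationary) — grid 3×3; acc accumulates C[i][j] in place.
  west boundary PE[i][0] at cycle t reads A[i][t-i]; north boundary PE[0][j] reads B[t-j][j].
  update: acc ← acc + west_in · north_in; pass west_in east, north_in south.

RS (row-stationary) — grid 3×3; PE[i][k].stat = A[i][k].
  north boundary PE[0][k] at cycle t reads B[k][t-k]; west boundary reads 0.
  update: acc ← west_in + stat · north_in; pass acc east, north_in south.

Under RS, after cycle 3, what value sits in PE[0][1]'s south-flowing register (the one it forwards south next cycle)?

Tracing RS — 3×3 array, target PE[0][1]:
  t=0 PE[0][0]: acc=48 h=48 v=8
  t=0 PE[0][1]: acc=0 h=0 v=0
  t=1 PE[0][0]: acc=6 h=6 v=1
  t=1 PE[0][1]: acc=63 h=63 v=3
  t=2 PE[0][0]: acc=54 h=54 v=9
  t=2 PE[0][1]: acc=36 h=36 v=6
  t=3 PE[0][0]: acc=0 h=0 v=0
  t=3 PE[0][1]: acc=94 h=94 v=8

register = 8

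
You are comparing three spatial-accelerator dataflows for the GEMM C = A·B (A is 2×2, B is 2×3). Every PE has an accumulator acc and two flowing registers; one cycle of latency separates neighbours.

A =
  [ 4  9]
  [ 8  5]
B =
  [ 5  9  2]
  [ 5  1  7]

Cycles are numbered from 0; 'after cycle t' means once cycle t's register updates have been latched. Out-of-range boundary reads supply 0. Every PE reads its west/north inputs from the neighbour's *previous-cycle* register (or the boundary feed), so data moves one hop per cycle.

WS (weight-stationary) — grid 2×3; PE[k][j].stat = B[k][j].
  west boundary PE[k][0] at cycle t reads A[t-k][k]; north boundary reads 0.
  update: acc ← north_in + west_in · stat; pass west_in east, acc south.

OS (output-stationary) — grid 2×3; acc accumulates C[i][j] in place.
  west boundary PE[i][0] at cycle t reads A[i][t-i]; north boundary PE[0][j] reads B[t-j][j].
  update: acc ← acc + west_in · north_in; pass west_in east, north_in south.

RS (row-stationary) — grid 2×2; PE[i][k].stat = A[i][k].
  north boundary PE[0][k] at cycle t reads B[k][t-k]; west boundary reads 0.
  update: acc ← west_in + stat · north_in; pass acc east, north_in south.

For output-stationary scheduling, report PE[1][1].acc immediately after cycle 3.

OS 2×3: PE[1][1] cycle-by-cycle (with neighbour feeds):
  c0 r0c1: 0 / 0 / 0
  c0 r1c0: 0 / 0 / 0
  c0 r1c1: 0 / 0 / 0
  c1 r0c1: 36 / 4 / 9
  c1 r1c0: 40 / 8 / 5
  c1 r1c1: 0 / 0 / 0
  c2 r0c1: 45 / 9 / 1
  c2 r1c0: 65 / 5 / 5
  c2 r1c1: 72 / 8 / 9
  c3 r0c1: 45 / 0 / 0
  c3 r1c0: 65 / 0 / 0
  c3 r1c1: 77 / 5 / 1

PE[1][1].acc = 77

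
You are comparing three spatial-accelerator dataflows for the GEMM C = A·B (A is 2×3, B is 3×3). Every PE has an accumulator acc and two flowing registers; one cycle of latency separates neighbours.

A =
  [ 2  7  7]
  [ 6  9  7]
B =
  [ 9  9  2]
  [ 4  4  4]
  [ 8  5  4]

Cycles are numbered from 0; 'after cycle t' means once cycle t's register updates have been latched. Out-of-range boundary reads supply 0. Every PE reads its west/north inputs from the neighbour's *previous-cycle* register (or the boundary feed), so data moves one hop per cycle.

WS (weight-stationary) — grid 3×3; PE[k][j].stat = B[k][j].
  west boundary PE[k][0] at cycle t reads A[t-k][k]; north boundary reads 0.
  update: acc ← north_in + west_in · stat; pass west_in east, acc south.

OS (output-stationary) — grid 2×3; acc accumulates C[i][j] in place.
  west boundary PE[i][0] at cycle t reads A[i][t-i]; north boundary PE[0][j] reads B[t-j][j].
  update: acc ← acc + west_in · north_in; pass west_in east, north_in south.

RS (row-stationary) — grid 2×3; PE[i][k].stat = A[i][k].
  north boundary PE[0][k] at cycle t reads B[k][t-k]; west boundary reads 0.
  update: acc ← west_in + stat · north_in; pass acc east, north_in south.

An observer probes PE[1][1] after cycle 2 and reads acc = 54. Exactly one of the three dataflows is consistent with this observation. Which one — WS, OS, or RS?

Under WS (3×3), PE[1][1]:
  c0 r1c1: 0 / 0 / 0
  c1 r1c1: 0 / 0 / 0
  c2 r1c1: 46 / 7 / 46
Under OS (2×3), PE[1][1]:
  c0 r1c1: 0 / 0 / 0
  c1 r1c1: 0 / 0 / 0
  c2 r1c1: 54 / 6 / 9
Under RS (2×3), PE[1][1]:
  c0 r1c1: 0 / 0 / 0
  c1 r1c1: 0 / 0 / 0
  c2 r1c1: 90 / 90 / 4

dataflow = OS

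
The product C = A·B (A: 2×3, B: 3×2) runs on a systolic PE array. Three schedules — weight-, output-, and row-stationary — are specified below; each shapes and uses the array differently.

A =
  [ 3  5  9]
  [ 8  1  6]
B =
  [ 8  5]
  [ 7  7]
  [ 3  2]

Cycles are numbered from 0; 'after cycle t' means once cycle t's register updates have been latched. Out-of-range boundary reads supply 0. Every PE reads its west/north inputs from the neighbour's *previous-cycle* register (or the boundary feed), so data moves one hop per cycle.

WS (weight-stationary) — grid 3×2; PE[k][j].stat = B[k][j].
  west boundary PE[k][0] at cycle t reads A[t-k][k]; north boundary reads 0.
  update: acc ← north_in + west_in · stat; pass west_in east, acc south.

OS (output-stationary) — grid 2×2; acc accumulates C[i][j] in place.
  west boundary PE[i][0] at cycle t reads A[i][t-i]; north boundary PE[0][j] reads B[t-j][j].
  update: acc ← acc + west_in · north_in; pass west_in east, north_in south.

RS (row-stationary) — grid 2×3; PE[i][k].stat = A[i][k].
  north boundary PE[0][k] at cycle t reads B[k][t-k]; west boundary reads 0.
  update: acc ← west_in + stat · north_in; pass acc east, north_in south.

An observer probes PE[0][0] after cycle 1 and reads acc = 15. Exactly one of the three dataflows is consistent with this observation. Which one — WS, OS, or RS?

Under WS (3×2), PE[0][0]:
  t=0 PE[0][0]: acc=24 h=3 v=24
  t=1 PE[0][0]: acc=64 h=8 v=64
Under OS (2×2), PE[0][0]:
  t=0 PE[0][0]: acc=24 h=3 v=8
  t=1 PE[0][0]: acc=59 h=5 v=7
Under RS (2×3), PE[0][0]:
  t=0 PE[0][0]: acc=24 h=24 v=8
  t=1 PE[0][0]: acc=15 h=15 v=5

dataflow = RS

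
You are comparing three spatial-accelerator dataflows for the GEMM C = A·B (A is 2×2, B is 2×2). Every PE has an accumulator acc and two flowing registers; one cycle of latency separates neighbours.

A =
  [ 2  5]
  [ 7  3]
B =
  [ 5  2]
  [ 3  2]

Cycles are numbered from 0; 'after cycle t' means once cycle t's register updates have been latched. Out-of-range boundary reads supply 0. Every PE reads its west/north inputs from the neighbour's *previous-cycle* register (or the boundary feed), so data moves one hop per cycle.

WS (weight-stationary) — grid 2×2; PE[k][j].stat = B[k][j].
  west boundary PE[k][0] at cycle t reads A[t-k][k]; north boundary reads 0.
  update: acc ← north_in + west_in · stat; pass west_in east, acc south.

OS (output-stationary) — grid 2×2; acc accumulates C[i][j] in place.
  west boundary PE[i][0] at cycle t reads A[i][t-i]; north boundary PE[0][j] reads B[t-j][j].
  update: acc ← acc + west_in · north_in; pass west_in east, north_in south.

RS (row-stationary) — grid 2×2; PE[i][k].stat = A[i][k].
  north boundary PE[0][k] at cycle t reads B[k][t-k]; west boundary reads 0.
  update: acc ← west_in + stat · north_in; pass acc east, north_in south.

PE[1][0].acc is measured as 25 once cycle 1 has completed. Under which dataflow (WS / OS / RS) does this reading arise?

— WS: 2×2; PE[1][0] trace:
  t=0 PE[1][0]: acc=0 h=0 v=0
  t=1 PE[1][0]: acc=25 h=5 v=25
— OS: 2×2; PE[1][0] trace:
  t=0 PE[1][0]: acc=0 h=0 v=0
  t=1 PE[1][0]: acc=35 h=7 v=5
— RS: 2×2; PE[1][0] trace:
  t=0 PE[1][0]: acc=0 h=0 v=0
  t=1 PE[1][0]: acc=35 h=35 v=5

dataflow = WS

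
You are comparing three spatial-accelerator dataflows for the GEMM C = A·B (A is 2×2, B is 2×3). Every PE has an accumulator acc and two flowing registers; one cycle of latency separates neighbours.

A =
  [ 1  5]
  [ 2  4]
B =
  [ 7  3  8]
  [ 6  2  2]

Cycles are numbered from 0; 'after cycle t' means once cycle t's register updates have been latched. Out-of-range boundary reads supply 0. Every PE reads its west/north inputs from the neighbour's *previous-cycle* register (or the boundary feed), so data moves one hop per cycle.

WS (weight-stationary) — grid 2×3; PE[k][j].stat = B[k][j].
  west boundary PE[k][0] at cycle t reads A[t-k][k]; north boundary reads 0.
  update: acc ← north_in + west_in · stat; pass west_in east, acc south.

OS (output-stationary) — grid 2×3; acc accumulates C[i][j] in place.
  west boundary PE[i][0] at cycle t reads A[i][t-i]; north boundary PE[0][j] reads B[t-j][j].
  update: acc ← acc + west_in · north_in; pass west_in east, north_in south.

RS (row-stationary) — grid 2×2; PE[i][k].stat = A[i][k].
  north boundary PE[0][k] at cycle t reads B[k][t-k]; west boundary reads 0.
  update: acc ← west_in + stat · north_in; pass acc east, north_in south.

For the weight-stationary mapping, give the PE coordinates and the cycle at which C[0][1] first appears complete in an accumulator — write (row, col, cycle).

(row, col, cycle) = (1, 1, 2)

Under WS, C[0][1] lands at PE[1][1]:
  @0  [1,1]  acc 0  |  →0  ↓0
  @1  [1,1]  acc 0  |  →0  ↓0
  @2  [1,1]  acc 13  |  →5  ↓13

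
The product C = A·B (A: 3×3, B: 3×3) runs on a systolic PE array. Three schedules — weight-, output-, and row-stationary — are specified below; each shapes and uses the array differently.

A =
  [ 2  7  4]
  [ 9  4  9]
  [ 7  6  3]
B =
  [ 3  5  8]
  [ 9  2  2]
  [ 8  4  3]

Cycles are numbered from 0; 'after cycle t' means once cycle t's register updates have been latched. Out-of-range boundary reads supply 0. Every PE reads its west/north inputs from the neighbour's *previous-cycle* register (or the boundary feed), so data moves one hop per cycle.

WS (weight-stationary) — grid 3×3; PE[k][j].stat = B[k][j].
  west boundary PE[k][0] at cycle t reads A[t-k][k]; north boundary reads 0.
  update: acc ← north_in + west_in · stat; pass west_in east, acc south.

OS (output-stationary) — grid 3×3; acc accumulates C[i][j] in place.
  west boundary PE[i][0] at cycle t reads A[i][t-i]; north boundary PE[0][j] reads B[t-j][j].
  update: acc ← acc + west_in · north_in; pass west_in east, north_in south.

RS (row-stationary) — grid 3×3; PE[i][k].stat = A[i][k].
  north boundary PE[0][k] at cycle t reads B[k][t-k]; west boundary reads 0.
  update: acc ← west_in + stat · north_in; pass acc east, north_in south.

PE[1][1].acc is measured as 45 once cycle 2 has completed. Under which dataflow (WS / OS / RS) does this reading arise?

dataflow = OS

WS [3×3] PE[1][1] across cycles:
  step 0 · PE1,1: acc=0; fwd→0 fwd↓0
  step 1 · PE1,1: acc=0; fwd→0 fwd↓0
  step 2 · PE1,1: acc=24; fwd→7 fwd↓24
OS [3×3] PE[1][1] across cycles:
  step 0 · PE1,1: acc=0; fwd→0 fwd↓0
  step 1 · PE1,1: acc=0; fwd→0 fwd↓0
  step 2 · PE1,1: acc=45; fwd→9 fwd↓5
RS [3×3] PE[1][1] across cycles:
  step 0 · PE1,1: acc=0; fwd→0 fwd↓0
  step 1 · PE1,1: acc=0; fwd→0 fwd↓0
  step 2 · PE1,1: acc=63; fwd→63 fwd↓9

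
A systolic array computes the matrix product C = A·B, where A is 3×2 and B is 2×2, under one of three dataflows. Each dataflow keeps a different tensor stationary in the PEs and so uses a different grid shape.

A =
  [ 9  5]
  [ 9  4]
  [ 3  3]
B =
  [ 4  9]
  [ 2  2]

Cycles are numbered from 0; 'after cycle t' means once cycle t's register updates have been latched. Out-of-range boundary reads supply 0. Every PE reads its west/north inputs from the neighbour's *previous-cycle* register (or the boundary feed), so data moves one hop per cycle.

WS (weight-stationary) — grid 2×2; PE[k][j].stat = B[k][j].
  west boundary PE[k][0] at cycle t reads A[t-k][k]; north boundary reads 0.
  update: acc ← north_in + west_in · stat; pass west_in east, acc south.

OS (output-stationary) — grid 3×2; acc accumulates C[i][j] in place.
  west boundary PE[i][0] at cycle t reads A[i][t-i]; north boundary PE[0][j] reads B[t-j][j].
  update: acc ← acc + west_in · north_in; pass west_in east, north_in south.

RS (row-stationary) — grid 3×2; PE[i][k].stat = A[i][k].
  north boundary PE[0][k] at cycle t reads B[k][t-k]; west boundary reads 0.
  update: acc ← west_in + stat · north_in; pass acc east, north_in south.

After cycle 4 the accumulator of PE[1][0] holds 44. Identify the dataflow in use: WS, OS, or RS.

dataflow = OS

WS (2×2 grid), PE[1][0]:
  0: (1,0).acc=0  regs=<0,0>
  1: (1,0).acc=46  regs=<5,46>
  2: (1,0).acc=44  regs=<4,44>
  3: (1,0).acc=18  regs=<3,18>
  4: (1,0).acc=0  regs=<0,0>
OS (3×2 grid), PE[1][0]:
  0: (1,0).acc=0  regs=<0,0>
  1: (1,0).acc=36  regs=<9,4>
  2: (1,0).acc=44  regs=<4,2>
  3: (1,0).acc=44  regs=<0,0>
  4: (1,0).acc=44  regs=<0,0>
RS (3×2 grid), PE[1][0]:
  0: (1,0).acc=0  regs=<0,0>
  1: (1,0).acc=36  regs=<36,4>
  2: (1,0).acc=81  regs=<81,9>
  3: (1,0).acc=0  regs=<0,0>
  4: (1,0).acc=0  regs=<0,0>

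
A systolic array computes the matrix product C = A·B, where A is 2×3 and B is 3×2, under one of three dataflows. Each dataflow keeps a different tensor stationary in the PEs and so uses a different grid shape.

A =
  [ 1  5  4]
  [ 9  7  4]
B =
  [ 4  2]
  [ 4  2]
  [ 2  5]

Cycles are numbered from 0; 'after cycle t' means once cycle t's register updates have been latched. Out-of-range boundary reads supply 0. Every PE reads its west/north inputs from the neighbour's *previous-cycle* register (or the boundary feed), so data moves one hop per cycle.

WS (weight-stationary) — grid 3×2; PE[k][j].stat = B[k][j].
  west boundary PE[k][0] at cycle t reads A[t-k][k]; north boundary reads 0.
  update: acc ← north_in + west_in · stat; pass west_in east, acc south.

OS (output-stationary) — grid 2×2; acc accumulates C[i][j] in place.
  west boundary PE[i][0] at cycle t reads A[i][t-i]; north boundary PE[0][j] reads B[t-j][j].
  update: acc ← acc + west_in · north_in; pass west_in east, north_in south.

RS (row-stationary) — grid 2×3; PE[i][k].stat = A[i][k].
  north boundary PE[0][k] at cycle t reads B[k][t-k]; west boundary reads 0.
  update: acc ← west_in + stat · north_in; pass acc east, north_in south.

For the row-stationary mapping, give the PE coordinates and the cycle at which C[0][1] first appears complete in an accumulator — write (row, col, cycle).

RS: C[0][1] accumulates in PE[0][2]:
  0: (0,2).acc=0  regs=<0,0>
  1: (0,2).acc=0  regs=<0,0>
  2: (0,2).acc=32  regs=<32,2>
  3: (0,2).acc=32  regs=<32,5>

(row, col, cycle) = (0, 2, 3)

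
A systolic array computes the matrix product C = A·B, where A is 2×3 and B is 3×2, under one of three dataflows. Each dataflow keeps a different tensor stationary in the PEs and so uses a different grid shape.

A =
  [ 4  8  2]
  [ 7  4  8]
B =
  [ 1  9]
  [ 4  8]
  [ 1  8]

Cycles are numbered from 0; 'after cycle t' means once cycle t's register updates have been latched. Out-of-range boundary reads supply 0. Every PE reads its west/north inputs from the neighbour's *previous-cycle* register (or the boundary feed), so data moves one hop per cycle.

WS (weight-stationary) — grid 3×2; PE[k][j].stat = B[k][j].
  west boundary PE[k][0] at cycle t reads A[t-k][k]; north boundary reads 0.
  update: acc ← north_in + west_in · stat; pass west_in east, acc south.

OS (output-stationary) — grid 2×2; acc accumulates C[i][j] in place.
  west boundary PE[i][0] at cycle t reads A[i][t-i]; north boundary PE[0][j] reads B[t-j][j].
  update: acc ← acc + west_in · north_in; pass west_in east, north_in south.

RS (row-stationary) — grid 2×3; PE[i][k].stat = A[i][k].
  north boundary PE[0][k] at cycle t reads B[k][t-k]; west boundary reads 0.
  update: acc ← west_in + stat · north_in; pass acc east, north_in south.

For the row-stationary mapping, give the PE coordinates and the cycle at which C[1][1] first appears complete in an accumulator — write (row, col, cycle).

(row, col, cycle) = (1, 2, 4)

Under RS, C[1][1] lands at PE[1][2]:
  t=0 PE[1][2]: acc=0 h=0 v=0
  t=1 PE[1][2]: acc=0 h=0 v=0
  t=2 PE[1][2]: acc=0 h=0 v=0
  t=3 PE[1][2]: acc=31 h=31 v=1
  t=4 PE[1][2]: acc=159 h=159 v=8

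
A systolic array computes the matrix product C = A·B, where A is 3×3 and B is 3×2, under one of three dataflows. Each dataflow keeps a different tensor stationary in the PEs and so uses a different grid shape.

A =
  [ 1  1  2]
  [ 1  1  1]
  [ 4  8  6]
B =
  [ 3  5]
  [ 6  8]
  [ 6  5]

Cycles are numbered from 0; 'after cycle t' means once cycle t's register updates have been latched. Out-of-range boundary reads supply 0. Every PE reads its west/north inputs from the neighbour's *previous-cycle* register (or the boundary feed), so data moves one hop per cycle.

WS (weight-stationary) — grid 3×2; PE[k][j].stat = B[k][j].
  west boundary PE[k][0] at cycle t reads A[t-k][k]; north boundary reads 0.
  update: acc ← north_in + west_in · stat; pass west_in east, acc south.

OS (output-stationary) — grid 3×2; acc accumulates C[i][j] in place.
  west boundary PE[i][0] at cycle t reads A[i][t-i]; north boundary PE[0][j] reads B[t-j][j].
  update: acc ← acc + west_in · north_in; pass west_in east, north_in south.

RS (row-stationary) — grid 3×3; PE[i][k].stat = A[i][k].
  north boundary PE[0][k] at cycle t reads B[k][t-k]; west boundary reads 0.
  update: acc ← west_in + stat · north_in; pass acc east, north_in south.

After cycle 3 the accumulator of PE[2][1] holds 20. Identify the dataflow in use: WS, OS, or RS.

WS (3×2 grid), PE[2][1]:
  step 0 · PE2,1: acc=0; fwd→0 fwd↓0
  step 1 · PE2,1: acc=0; fwd→0 fwd↓0
  step 2 · PE2,1: acc=0; fwd→0 fwd↓0
  step 3 · PE2,1: acc=23; fwd→2 fwd↓23
OS (3×2 grid), PE[2][1]:
  step 0 · PE2,1: acc=0; fwd→0 fwd↓0
  step 1 · PE2,1: acc=0; fwd→0 fwd↓0
  step 2 · PE2,1: acc=0; fwd→0 fwd↓0
  step 3 · PE2,1: acc=20; fwd→4 fwd↓5
RS (3×3 grid), PE[2][1]:
  step 0 · PE2,1: acc=0; fwd→0 fwd↓0
  step 1 · PE2,1: acc=0; fwd→0 fwd↓0
  step 2 · PE2,1: acc=0; fwd→0 fwd↓0
  step 3 · PE2,1: acc=60; fwd→60 fwd↓6

dataflow = OS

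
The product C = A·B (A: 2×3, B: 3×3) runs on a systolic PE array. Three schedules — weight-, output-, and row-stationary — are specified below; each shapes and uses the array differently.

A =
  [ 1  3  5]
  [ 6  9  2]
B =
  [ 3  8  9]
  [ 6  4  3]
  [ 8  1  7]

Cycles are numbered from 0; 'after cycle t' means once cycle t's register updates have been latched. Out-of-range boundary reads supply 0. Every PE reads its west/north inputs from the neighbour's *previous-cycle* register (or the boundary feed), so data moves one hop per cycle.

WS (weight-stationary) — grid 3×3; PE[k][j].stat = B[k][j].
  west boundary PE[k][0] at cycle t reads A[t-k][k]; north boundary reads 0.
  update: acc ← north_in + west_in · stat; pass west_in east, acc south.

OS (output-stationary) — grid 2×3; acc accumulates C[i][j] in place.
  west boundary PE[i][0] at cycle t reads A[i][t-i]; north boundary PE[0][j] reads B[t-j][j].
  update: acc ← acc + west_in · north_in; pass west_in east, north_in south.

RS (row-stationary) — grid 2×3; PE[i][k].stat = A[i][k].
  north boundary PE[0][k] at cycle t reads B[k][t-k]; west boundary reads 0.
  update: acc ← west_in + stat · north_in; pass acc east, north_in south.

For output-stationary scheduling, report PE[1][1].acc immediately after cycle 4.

PE[1][1].acc = 86

OS on a 2×3 grid — tracing PE[1][1] and its feeders:
  0: (0,1).acc=0  regs=<0,0>
  0: (1,0).acc=0  regs=<0,0>
  0: (1,1).acc=0  regs=<0,0>
  1: (0,1).acc=8  regs=<1,8>
  1: (1,0).acc=18  regs=<6,3>
  1: (1,1).acc=0  regs=<0,0>
  2: (0,1).acc=20  regs=<3,4>
  2: (1,0).acc=72  regs=<9,6>
  2: (1,1).acc=48  regs=<6,8>
  3: (0,1).acc=25  regs=<5,1>
  3: (1,0).acc=88  regs=<2,8>
  3: (1,1).acc=84  regs=<9,4>
  4: (0,1).acc=25  regs=<0,0>
  4: (1,0).acc=88  regs=<0,0>
  4: (1,1).acc=86  regs=<2,1>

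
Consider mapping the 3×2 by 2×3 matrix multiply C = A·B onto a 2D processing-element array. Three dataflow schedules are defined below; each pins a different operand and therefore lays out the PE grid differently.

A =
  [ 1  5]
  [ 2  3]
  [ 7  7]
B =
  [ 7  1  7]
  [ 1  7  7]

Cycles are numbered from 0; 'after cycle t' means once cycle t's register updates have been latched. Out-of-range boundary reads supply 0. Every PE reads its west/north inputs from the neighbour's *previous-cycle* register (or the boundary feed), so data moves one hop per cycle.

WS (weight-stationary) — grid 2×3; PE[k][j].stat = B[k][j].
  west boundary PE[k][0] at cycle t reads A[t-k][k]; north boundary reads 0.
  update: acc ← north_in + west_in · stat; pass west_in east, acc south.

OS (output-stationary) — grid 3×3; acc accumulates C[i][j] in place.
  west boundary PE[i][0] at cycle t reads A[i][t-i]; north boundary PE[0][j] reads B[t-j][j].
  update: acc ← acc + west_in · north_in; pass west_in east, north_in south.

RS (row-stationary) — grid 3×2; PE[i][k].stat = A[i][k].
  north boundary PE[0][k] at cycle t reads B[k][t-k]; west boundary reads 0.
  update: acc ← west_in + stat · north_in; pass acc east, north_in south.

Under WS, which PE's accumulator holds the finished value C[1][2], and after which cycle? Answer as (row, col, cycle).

(row, col, cycle) = (1, 2, 4)

WS: C[1][2] accumulates in PE[1][2]:
  step 0 · PE1,2: acc=0; fwd→0 fwd↓0
  step 1 · PE1,2: acc=0; fwd→0 fwd↓0
  step 2 · PE1,2: acc=0; fwd→0 fwd↓0
  step 3 · PE1,2: acc=42; fwd→5 fwd↓42
  step 4 · PE1,2: acc=35; fwd→3 fwd↓35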